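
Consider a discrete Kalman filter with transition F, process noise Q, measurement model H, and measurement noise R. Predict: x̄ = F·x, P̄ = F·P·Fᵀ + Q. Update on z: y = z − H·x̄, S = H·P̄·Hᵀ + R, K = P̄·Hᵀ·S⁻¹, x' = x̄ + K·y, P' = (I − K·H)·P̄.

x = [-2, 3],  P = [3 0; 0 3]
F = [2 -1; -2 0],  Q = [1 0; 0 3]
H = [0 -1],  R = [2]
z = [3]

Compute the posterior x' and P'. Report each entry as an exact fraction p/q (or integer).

x' = [-35/17, -37/17]
P' = [128/17 -24/17; -24/17 30/17]

x̄ = F·x = [-7, 4]
P̄ = F·P·Fᵀ + Q = [16 -12; -12 15]
y = z − H·x̄ = [7]
S = H·P̄·Hᵀ + R = [17]
K = P̄·Hᵀ·S⁻¹ = [12/17; -15/17]
x' = x̄ + K·y = [-35/17, -37/17]
P' = (I − K·H)·P̄ = [128/17 -24/17; -24/17 30/17]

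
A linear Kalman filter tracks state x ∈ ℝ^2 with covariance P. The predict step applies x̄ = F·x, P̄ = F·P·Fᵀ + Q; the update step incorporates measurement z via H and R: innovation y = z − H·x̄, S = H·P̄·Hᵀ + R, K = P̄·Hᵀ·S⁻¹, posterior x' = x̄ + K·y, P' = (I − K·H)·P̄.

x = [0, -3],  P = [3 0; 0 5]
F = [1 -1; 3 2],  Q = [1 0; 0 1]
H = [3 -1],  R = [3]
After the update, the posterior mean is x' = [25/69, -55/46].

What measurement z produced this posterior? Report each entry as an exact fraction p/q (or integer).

z = [2]

x̄ = F·x = [3, -6]
P̄ = F·P·Fᵀ + Q = [9 -1; -1 48]
S = H·P̄·Hᵀ + R = [138]
K = P̄·Hᵀ·S⁻¹ = [14/69; -17/46]
x' − x̄ = [-182/69, 221/46] = K·y
y = (KᵀK)⁻¹·Kᵀ·(x' − x̄) = [-13]
z = y + H·x̄ = [-13] + [15] = [2]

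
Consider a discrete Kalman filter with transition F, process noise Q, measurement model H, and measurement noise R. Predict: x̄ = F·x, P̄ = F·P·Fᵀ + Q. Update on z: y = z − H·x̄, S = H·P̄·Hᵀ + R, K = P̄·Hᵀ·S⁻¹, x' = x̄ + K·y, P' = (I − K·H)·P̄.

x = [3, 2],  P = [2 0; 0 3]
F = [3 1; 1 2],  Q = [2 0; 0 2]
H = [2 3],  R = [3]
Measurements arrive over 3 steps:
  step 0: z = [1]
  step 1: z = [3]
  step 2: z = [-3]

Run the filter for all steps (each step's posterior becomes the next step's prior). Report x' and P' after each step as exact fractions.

step 0: x' = [769/383, -343/383], P' = [2085/383 -1308/383; -1308/383 944/383]
step 1: x' = [7609/4338, -1447/13014], P' = [47521/5784 -87637/17352; -87637/17352 177433/52056]
step 2: x' = [-30820827/9648961, 11829893/9648961], P' = [84398466/9648961 -51766416/9648961; -51766416/9648961 34675723/9648961]

step 0: x̄ = F·x = [11, 7]
step 0: P̄ = F·P·Fᵀ + Q = [23 12; 12 16]
step 0: y = z − H·x̄ = [-42]
step 0: S = H·P̄·Hᵀ + R = [383]
step 0: K = P̄·Hᵀ·S⁻¹ = [82/383; 72/383]
step 0: x' = x̄ + K·y = [769/383, -343/383]
step 0: P' = (I − K·H)·P̄ = [2085/383 -1308/383; -1308/383 944/383]
step 1: x̄ = F·x = [1964/383, 83/383]
step 1: P̄ = F·P·Fᵀ + Q = [12627/383 -1013/383; -1013/383 1395/383]
step 1: y = z − H·x̄ = [-3028/383]
step 1: S = H·P̄·Hᵀ + R = [52056/383]
step 1: K = P̄·Hᵀ·S⁻¹ = [7405/17352; 2159/52056]
step 1: x' = x̄ + K·y = [7609/4338, -1447/13014]
step 1: P' = (I − K·H)·P̄ = [47521/5784 -87637/17352; -87637/17352 177433/52056]
step 2: x̄ = F·x = [33517/6507, 19933/13014]
step 2: P̄ = F·P·Fᵀ + Q = [319160/6507 -50611/13014; -50611/13014 189889/52056]
step 2: y = z − H·x̄ = [-232909/13014]
step 2: S = H·P̄·Hᵀ + R = [9648961/52056]
step 2: K = P̄·Hᵀ·S⁻¹ = [4499228/9648961; 164779/9648961]
step 2: x' = x̄ + K·y = [-30820827/9648961, 11829893/9648961]
step 2: P' = (I − K·H)·P̄ = [84398466/9648961 -51766416/9648961; -51766416/9648961 34675723/9648961]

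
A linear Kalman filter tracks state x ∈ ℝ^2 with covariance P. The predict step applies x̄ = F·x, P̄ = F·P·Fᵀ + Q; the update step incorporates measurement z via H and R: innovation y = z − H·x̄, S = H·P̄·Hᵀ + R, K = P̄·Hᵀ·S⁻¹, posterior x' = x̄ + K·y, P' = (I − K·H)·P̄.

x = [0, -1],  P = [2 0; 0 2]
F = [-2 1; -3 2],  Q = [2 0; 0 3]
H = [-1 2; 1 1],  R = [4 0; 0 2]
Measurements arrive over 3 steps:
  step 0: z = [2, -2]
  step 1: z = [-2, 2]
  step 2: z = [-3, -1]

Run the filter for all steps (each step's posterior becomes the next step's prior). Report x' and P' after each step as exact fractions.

step 0: x̄ = F·x = [-1, -2]
step 0: P̄ = F·P·Fᵀ + Q = [12 16; 16 29]
step 0: y = z − H·x̄ = [5, 1]
step 0: S = H·P̄·Hᵀ + R = [68 62; 62 75]
step 0: K = P̄·Hᵀ·S⁻¹ = [-59/314 83/157; 45/157 57/157]
step 0: x' = x̄ + K·y = [-443/314, -32/157]
step 0: P' = (I − K·H)·P̄ = [150/157 16/157; 16/157 98/157]
step 1: x̄ = F·x = [411/157, 1201/314]
step 1: P̄ = F·P·Fᵀ + Q = [948/157 984/157; 984/157 2021/157]
step 1: y = z − H·x̄ = [-1104/157, -1395/314]
step 1: S = H·P̄·Hᵀ + R = [5724/157 4078/157; 4078/157 5251/157]
step 1: K = P̄·Hᵀ·S⁻¹ = [-4017/21380 5493/10690; 1514/5345 1883/5345]
step 1: x' = x̄ + K·y = [35409/21380, 1432/5345]
step 1: P' = (I − K·H)·P̄ = [5001/5345 492/5345; 492/5345 3274/5345]
step 2: x̄ = F·x = [-6509/2138, -94771/21380]
step 2: P̄ = F·P·Fᵀ + Q = [6400/1069 6622/1069; 6622/1069 68236/5345]
step 2: y = z − H·x̄ = [15078/5345, 138481/21380]
step 2: S = H·P̄·Hᵀ + R = [193884/5345 137582/5345; 137582/5345 177146/5345]
step 2: K = P̄·Hᵀ·S⁻¹ = [-135455/721093 370240/721093; 204246/721093 253911/721093]
step 2: x' = x̄ + K·y = [-358681/1442186, -975602/721093]
step 2: P' = (I − K·H)·P̄ = [674260/721093 66220/721093; 66220/721093 441602/721093]

step 0: x' = [-443/314, -32/157], P' = [150/157 16/157; 16/157 98/157]
step 1: x' = [35409/21380, 1432/5345], P' = [5001/5345 492/5345; 492/5345 3274/5345]
step 2: x' = [-358681/1442186, -975602/721093], P' = [674260/721093 66220/721093; 66220/721093 441602/721093]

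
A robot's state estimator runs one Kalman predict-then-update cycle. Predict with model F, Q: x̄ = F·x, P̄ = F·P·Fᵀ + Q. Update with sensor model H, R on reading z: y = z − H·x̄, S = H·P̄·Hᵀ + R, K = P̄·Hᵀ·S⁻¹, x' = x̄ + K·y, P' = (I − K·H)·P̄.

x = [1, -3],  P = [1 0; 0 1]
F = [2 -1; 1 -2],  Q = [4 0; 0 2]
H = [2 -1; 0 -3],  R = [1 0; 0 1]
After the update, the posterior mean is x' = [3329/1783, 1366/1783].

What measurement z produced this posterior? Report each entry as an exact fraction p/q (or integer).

x̄ = F·x = [5, 7]
P̄ = F·P·Fᵀ + Q = [9 4; 4 7]
S = H·P̄·Hᵀ + R = [28 -3; -3 64]
K = P̄·Hᵀ·S⁻¹ = [860/1783 -294/1783; 1/1783 -585/1783]
x' − x̄ = [-5586/1783, -11115/1783] = K·y
y = (KᵀK)⁻¹·Kᵀ·(x' − x̄) = [0, 19]
z = y + H·x̄ = [0, 19] + [3, -21] = [3, -2]

z = [3, -2]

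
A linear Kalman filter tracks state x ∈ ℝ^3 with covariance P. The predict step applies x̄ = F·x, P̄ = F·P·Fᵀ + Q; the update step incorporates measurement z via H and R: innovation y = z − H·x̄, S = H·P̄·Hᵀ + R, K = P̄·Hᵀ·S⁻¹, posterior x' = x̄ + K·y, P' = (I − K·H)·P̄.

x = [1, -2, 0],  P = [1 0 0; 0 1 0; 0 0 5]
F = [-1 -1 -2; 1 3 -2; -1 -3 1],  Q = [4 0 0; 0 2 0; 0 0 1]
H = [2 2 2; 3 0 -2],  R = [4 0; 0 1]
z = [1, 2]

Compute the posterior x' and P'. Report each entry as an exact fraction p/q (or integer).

x' = [6181/4021, -8363/4021, 5530/4021]
P' = [7670/4021 -17168/4021 11334/4021; -17168/4021 42672/4021 -26380/4021; 11334/4021 -26380/4021 17736/4021]

x̄ = F·x = [1, -5, 5]
P̄ = F·P·Fᵀ + Q = [26 16 -6; 16 32 -20; -6 -20 16]
y = z − H·x̄ = [-1, 9]
S = H·P̄·Hᵀ + R = [220 256; 256 371]
K = P̄·Hᵀ·S⁻¹ = [918/4021 342/4021; -438/4021 1256/4021; 1345/4021 -1470/4021]
x' = x̄ + K·y = [6181/4021, -8363/4021, 5530/4021]
P' = (I − K·H)·P̄ = [7670/4021 -17168/4021 11334/4021; -17168/4021 42672/4021 -26380/4021; 11334/4021 -26380/4021 17736/4021]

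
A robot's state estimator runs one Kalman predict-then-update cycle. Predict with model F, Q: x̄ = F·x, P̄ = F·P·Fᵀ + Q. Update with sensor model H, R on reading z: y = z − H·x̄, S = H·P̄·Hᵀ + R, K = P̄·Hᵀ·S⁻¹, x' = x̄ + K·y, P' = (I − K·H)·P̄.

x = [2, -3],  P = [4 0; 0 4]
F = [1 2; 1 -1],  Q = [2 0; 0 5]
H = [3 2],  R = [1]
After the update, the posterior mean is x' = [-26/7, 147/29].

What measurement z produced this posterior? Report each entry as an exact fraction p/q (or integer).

z = [-1]

x̄ = F·x = [-4, 5]
P̄ = F·P·Fᵀ + Q = [22 -4; -4 13]
S = H·P̄·Hᵀ + R = [203]
K = P̄·Hᵀ·S⁻¹ = [2/7; 2/29]
x' − x̄ = [2/7, 2/29] = K·y
y = (KᵀK)⁻¹·Kᵀ·(x' − x̄) = [1]
z = y + H·x̄ = [1] + [-2] = [-1]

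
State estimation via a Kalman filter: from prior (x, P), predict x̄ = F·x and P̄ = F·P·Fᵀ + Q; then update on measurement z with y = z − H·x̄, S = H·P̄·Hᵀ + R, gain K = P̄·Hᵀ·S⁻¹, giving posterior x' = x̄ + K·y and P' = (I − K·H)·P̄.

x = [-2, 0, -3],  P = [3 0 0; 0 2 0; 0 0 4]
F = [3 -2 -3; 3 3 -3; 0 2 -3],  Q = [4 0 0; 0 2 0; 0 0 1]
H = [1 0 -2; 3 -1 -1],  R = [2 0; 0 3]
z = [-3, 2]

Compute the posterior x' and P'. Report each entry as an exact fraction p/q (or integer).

x̄ = F·x = [3, 3, 9]
P̄ = F·P·Fᵀ + Q = [75 51 28; 51 83 48; 28 48 45]
y = z − H·x̄ = [12, 5]
S = H·P̄·Hᵀ + R = [145 164; 164 428]
K = P̄·Hᵀ·S⁻¹ = [-67/149 153/298; -5717/8791 5285/17582; -6265/8791 8863/35164]
x' = x̄ + K·y = [51/298, -58037/17582, 60071/35164]
P' = (I − K·H)·P̄ = [1279/149 2901/149 1413/298; 2901/149 414253/8791 182593/17582; 1413/298 182593/17582 108427/35164]

x' = [51/298, -58037/17582, 60071/35164]
P' = [1279/149 2901/149 1413/298; 2901/149 414253/8791 182593/17582; 1413/298 182593/17582 108427/35164]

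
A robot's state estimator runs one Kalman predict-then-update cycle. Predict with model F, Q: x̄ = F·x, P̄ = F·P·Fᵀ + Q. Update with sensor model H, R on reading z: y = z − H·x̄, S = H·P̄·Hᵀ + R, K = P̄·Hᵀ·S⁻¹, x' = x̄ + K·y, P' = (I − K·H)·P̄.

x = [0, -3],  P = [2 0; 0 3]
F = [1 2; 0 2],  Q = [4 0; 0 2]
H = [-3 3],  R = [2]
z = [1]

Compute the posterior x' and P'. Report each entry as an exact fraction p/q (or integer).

x̄ = F·x = [-6, -6]
P̄ = F·P·Fᵀ + Q = [18 12; 12 14]
y = z − H·x̄ = [1]
S = H·P̄·Hᵀ + R = [74]
K = P̄·Hᵀ·S⁻¹ = [-9/37; 3/37]
x' = x̄ + K·y = [-231/37, -219/37]
P' = (I − K·H)·P̄ = [504/37 498/37; 498/37 500/37]

x' = [-231/37, -219/37]
P' = [504/37 498/37; 498/37 500/37]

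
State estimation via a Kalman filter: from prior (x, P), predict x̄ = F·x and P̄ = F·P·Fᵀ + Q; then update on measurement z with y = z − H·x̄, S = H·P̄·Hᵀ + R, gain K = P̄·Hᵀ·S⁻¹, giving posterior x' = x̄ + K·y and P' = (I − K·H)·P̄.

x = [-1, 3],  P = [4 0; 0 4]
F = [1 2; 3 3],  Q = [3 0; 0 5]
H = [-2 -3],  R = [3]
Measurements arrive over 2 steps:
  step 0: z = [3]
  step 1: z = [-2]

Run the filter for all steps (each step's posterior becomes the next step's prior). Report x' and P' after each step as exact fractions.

step 0: x' = [663/610, -2073/1220], P' = [1086/305 -1371/610; -1371/610 2131/1220]
step 1: x' = [-227510/174751, 253371/174751], P' = [623118/174751 -400872/174751; -400872/174751 314585/174751]

step 0: x̄ = F·x = [5, 6]
step 0: P̄ = F·P·Fᵀ + Q = [23 36; 36 77]
step 0: y = z − H·x̄ = [31]
step 0: S = H·P̄·Hᵀ + R = [1220]
step 0: K = P̄·Hᵀ·S⁻¹ = [-77/610; -303/1220]
step 0: x' = x̄ + K·y = [663/610, -2073/1220]
step 0: P' = (I − K·H)·P̄ = [1086/305 -1371/610; -1371/610 2131/1220]
step 1: x̄ = F·x = [-141/61, -2241/1220]
step 1: P̄ = F·P·Fᵀ + Q = [278/61 57/61; 57/61 15019/1220]
step 1: y = z − H·x̄ = [-14803/1220]
step 1: S = H·P̄·Hᵀ + R = [174751/1220]
step 1: K = P̄·Hᵀ·S⁻¹ = [-14540/174751; -47337/174751]
step 1: x' = x̄ + K·y = [-227510/174751, 253371/174751]
step 1: P' = (I − K·H)·P̄ = [623118/174751 -400872/174751; -400872/174751 314585/174751]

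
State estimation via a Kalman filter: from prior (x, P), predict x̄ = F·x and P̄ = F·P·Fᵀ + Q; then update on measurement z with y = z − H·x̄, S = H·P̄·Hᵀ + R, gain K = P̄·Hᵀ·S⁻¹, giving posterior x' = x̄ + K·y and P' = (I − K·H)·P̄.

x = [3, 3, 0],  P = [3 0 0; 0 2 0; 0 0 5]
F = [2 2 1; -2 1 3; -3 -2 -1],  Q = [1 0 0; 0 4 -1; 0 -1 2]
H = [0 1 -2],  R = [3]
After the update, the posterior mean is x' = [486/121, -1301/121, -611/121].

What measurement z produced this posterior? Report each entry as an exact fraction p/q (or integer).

x̄ = F·x = [12, -3, -15]
P̄ = F·P·Fᵀ + Q = [26 7 -31; 7 63 -2; -31 -2 42]
S = H·P̄·Hᵀ + R = [242]
K = P̄·Hᵀ·S⁻¹ = [69/242; 67/242; -43/121]
x' − x̄ = [-966/121, -938/121, 1204/121] = K·y
y = (KᵀK)⁻¹·Kᵀ·(x' − x̄) = [-28]
z = y + H·x̄ = [-28] + [27] = [-1]

z = [-1]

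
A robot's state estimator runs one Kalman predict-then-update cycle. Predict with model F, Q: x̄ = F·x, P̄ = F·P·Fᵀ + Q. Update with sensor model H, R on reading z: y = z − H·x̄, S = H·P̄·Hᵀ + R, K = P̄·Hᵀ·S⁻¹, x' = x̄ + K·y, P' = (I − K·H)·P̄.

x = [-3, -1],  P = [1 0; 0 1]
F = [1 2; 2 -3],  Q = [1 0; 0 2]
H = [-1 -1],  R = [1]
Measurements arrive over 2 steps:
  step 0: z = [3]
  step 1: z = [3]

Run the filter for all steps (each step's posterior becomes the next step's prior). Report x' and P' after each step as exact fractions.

step 0: x̄ = F·x = [-5, -3]
step 0: P̄ = F·P·Fᵀ + Q = [6 -4; -4 15]
step 0: y = z − H·x̄ = [-5]
step 0: S = H·P̄·Hᵀ + R = [14]
step 0: K = P̄·Hᵀ·S⁻¹ = [-1/7; -11/14]
step 0: x' = x̄ + K·y = [-30/7, 13/14]
step 0: P' = (I − K·H)·P̄ = [40/7 -39/7; -39/7 89/14]
step 1: x̄ = F·x = [-17/7, -159/14]
step 1: P̄ = F·P·Fᵀ + Q = [69/7 -226/7; -226/7 2085/14]
step 1: y = z − H·x̄ = [-151/14]
step 1: S = H·P̄·Hᵀ + R = [1333/14]
step 1: K = P̄·Hᵀ·S⁻¹ = [314/1333; -1633/1333]
step 1: x' = x̄ + K·y = [-6624/1333, 2474/1333]
step 1: P' = (I − K·H)·P̄ = [6097/1333 -6411/1333; -6411/1333 8044/1333]

step 0: x' = [-30/7, 13/14], P' = [40/7 -39/7; -39/7 89/14]
step 1: x' = [-6624/1333, 2474/1333], P' = [6097/1333 -6411/1333; -6411/1333 8044/1333]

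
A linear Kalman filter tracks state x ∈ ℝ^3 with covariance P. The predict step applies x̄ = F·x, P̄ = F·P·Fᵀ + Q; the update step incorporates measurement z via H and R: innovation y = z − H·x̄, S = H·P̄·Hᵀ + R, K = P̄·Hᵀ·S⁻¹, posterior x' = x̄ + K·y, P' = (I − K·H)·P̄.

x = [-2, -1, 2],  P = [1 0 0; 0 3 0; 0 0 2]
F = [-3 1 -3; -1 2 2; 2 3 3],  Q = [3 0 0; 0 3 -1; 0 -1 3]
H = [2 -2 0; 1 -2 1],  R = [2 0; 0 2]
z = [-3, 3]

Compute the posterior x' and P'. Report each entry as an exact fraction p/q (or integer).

x̄ = F·x = [-1, 4, -1]
P̄ = F·P·Fᵀ + Q = [33 -3 -15; -3 24 27; -15 27 52]
y = z − H·x̄ = [7, 13]
S = H·P̄·Hᵀ + R = [254 96; 96 57]
K = P̄·Hᵀ·S⁻¹ = [300/877 -136/877; -129/877 -152/877; -526/877 1873/2631]
x' = x̄ + K·y = [-545/877, 629/877, 10672/2631]
P' = (I − K·H)·P̄ = [10605/877 10305/877 9733/877; 10305/877 10434/877 10259/877; 9733/877 10259/877 36101/2631]

x' = [-545/877, 629/877, 10672/2631]
P' = [10605/877 10305/877 9733/877; 10305/877 10434/877 10259/877; 9733/877 10259/877 36101/2631]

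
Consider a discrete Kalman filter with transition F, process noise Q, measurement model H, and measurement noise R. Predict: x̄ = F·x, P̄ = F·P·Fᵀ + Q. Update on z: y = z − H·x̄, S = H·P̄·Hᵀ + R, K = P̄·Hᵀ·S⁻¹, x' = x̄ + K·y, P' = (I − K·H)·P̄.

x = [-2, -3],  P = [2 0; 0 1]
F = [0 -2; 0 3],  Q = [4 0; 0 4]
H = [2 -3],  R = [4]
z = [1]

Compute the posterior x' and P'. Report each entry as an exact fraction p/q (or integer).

x' = [58/225, -29/75]
P' = [644/225 128/75; 128/75 36/25]

x̄ = F·x = [6, -9]
P̄ = F·P·Fᵀ + Q = [8 -6; -6 13]
y = z − H·x̄ = [-38]
S = H·P̄·Hᵀ + R = [225]
K = P̄·Hᵀ·S⁻¹ = [34/225; -17/75]
x' = x̄ + K·y = [58/225, -29/75]
P' = (I − K·H)·P̄ = [644/225 128/75; 128/75 36/25]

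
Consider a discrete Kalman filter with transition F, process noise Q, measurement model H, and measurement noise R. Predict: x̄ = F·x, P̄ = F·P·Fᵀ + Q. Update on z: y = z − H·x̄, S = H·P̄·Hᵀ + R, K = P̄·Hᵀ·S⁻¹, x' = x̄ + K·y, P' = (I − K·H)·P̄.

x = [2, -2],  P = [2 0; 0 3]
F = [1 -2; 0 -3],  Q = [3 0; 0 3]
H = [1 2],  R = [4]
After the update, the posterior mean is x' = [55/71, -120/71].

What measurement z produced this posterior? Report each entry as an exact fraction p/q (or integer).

z = [-3]

x̄ = F·x = [6, 6]
P̄ = F·P·Fᵀ + Q = [17 18; 18 30]
S = H·P̄·Hᵀ + R = [213]
K = P̄·Hᵀ·S⁻¹ = [53/213; 26/71]
x' − x̄ = [-371/71, -546/71] = K·y
y = (KᵀK)⁻¹·Kᵀ·(x' − x̄) = [-21]
z = y + H·x̄ = [-21] + [18] = [-3]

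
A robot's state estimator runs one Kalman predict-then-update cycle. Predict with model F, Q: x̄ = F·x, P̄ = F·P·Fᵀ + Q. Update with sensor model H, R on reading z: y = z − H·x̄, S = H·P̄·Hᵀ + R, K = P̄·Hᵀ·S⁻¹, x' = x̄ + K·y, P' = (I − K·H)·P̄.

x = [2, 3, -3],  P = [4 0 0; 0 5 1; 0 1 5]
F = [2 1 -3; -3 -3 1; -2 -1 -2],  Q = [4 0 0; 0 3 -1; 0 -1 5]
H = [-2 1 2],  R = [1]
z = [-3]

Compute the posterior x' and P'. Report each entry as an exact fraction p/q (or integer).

x̄ = F·x = [16, -18, -1]
P̄ = F·P·Fᵀ + Q = [64 -44 10; -44 83 33; 10 33 50]
y = z − H·x̄ = [49]
S = H·P̄·Hᵀ + R = [768]
K = P̄·Hᵀ·S⁻¹ = [-19/96; 79/256; 113/768]
x' = x̄ + K·y = [605/96, -737/256, 4769/768]
P' = (I − K·H)·P̄ = [407/12 93/32 3107/96; 93/32 2525/256 -479/256; 3107/96 -479/256 25631/768]

x' = [605/96, -737/256, 4769/768]
P' = [407/12 93/32 3107/96; 93/32 2525/256 -479/256; 3107/96 -479/256 25631/768]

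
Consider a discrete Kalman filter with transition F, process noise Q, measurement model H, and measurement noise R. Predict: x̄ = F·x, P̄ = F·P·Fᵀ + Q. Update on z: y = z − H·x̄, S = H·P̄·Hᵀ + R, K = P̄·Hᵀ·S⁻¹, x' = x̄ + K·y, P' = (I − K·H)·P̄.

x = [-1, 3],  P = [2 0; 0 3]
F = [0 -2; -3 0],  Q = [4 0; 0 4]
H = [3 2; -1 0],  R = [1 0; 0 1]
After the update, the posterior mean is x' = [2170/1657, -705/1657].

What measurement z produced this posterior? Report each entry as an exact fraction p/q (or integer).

z = [3, -2]

x̄ = F·x = [-6, 3]
P̄ = F·P·Fᵀ + Q = [16 0; 0 22]
S = H·P̄·Hᵀ + R = [233 -48; -48 17]
K = P̄·Hᵀ·S⁻¹ = [48/1657 -1424/1657; 748/1657 2112/1657]
x' − x̄ = [12112/1657, -5676/1657] = K·y
y = (KᵀK)⁻¹·Kᵀ·(x' − x̄) = [15, -8]
z = y + H·x̄ = [15, -8] + [-12, 6] = [3, -2]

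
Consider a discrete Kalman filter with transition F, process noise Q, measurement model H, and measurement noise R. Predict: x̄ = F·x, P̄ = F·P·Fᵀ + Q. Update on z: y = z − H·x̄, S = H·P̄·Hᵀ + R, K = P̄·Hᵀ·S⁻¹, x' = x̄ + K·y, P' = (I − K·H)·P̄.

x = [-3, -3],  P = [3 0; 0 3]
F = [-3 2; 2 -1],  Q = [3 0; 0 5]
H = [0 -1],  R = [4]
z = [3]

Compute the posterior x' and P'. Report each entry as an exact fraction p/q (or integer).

x̄ = F·x = [3, -3]
P̄ = F·P·Fᵀ + Q = [42 -24; -24 20]
y = z − H·x̄ = [0]
S = H·P̄·Hᵀ + R = [24]
K = P̄·Hᵀ·S⁻¹ = [1; -5/6]
x' = x̄ + K·y = [3, -3]
P' = (I − K·H)·P̄ = [18 -4; -4 10/3]

x' = [3, -3]
P' = [18 -4; -4 10/3]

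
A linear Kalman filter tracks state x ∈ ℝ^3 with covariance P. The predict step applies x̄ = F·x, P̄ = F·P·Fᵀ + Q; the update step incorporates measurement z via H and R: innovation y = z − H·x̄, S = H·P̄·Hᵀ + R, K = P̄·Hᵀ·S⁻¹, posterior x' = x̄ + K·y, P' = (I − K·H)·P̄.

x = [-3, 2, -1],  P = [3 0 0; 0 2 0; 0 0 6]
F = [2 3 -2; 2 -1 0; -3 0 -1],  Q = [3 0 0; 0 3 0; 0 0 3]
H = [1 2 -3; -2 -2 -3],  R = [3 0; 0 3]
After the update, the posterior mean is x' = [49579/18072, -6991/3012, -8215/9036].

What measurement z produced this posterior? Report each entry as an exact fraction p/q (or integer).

x̄ = F·x = [2, -8, 10]
P̄ = F·P·Fᵀ + Q = [57 6 -6; 6 17 -18; -6 -18 36]
S = H·P̄·Hᵀ + R = [728 88; 88 383]
K = P̄·Hᵀ·S⁻¹ = [2855/18072 -719/2259; 1961/15060 -34/3765; -1739/9036 -254/2259]
x' − x̄ = [13435/18072, 17105/3012, -98575/9036] = K·y
y = (KᵀK)⁻¹·Kᵀ·(x' − x̄) = [45, 20]
z = y + H·x̄ = [45, 20] + [-44, -18] = [1, 2]

z = [1, 2]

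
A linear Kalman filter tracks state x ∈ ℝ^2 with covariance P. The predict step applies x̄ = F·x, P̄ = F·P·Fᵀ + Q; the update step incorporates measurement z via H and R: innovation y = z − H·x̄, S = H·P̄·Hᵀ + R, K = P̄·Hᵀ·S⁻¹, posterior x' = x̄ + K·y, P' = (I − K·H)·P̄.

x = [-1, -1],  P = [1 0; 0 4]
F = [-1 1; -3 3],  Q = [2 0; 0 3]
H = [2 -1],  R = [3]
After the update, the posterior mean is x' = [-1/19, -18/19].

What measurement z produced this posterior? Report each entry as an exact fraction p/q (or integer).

z = [1]

x̄ = F·x = [0, 0]
P̄ = F·P·Fᵀ + Q = [7 15; 15 48]
S = H·P̄·Hᵀ + R = [19]
K = P̄·Hᵀ·S⁻¹ = [-1/19; -18/19]
x' − x̄ = [-1/19, -18/19] = K·y
y = (KᵀK)⁻¹·Kᵀ·(x' − x̄) = [1]
z = y + H·x̄ = [1] + [0] = [1]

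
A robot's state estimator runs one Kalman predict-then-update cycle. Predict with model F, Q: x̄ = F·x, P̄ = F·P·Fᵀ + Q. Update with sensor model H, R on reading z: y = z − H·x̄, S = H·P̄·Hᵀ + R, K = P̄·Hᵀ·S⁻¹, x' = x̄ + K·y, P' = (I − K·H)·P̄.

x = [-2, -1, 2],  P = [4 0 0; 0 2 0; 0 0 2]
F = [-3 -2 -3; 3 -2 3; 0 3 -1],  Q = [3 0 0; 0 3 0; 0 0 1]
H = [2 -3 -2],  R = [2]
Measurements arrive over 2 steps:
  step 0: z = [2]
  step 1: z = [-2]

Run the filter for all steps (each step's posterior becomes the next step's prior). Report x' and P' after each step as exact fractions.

step 0: x̄ = F·x = [2, 2, -5]
step 0: P̄ = F·P·Fᵀ + Q = [65 -46 -6; -46 65 -18; -6 -18 21]
step 0: y = z − H·x̄ = [-6]
step 0: S = H·P̄·Hᵀ + R = [1315]
step 0: K = P̄·Hᵀ·S⁻¹ = [56/263; -251/1315; 0]
step 0: x' = x̄ + K·y = [190/263, 4136/1315, -5]
step 0: P' = (I − K·H)·P̄ = [1415/263 1958/263 -6; 1958/263 22474/1315 -18; -6 -18 21]
step 1: x̄ = F·x = [8603/1315, -25147/1315, 18983/1315]
step 1: P̄ = F·P·Fᵀ + Q = [97471/1315 -80294/1315 1911/1315; -80294/1315 430591/1315 -366279/1315; 1911/1315 -366279/1315 373216/1315]
step 1: y = z − H·x̄ = [-57311/1315]
step 1: S = H·P̄·Hᵀ + R = [2313589/1315]
step 1: K = P̄·Hᵀ·S⁻¹ = [432002/2313589; -719803/2313589; 356227/2313589]
step 1: x' = x̄ + K·y = [-3691757/2313589, -12872390/2313589, 17873106/2313589]
step 1: P' = (I − K·H)·P̄ = [29568141/2313589 95200776/2313589 -113665025/2313589; 95200776/2313589 363569766/2313589 -449434070/2313589; -113665025/2313589 -449434070/2313589 560129853/2313589]

step 0: x' = [190/263, 4136/1315, -5], P' = [1415/263 1958/263 -6; 1958/263 22474/1315 -18; -6 -18 21]
step 1: x' = [-3691757/2313589, -12872390/2313589, 17873106/2313589], P' = [29568141/2313589 95200776/2313589 -113665025/2313589; 95200776/2313589 363569766/2313589 -449434070/2313589; -113665025/2313589 -449434070/2313589 560129853/2313589]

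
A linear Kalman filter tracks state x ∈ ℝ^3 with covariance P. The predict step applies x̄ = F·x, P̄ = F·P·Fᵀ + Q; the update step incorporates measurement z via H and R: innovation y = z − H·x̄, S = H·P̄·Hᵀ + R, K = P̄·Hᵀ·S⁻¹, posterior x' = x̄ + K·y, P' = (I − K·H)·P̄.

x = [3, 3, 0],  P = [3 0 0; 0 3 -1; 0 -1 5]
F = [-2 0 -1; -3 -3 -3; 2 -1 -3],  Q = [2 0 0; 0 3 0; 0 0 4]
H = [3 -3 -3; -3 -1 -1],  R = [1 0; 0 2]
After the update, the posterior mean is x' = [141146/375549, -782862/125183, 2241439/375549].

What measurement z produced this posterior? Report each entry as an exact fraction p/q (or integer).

x̄ = F·x = [-6, -18, 3]
P̄ = F·P·Fᵀ + Q = [19 30 2; 30 84 24; 2 24 58]
S = H·P̄·Hᵀ + R = [1306 591; 591 555]
K = P̄·Hᵀ·S⁻¹ = [10318/125183 -93185/375549; -4284/125183 -40098/125183; -27064/125183 26912/375549]
x' − x̄ = [2394440/375549, 1470432/125183, 1114792/375549] = K·y
y = (KᵀK)⁻¹·Kᵀ·(x' − x̄) = [-25, -34]
z = y + H·x̄ = [-25, -34] + [27, 33] = [2, -1]

z = [2, -1]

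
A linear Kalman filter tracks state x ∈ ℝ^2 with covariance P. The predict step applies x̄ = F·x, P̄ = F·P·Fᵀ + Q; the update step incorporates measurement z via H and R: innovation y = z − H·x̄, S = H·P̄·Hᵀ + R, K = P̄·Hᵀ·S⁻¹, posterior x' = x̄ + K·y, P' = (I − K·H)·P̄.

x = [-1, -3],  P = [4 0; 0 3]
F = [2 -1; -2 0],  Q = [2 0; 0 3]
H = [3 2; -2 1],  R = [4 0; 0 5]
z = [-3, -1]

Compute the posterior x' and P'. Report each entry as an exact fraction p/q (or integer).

x̄ = F·x = [1, 2]
P̄ = F·P·Fᵀ + Q = [21 -16; -16 19]
y = z − H·x̄ = [-10, -1]
S = H·P̄·Hᵀ + R = [77 -72; -72 172]
K = P̄·Hᵀ·S⁻¹ = [289/2015 -1117/4030; 488/2015 3207/8060]
x' = x̄ + K·y = [-633/4030, -6607/8060]
P' = (I − K·H)·P̄ = [963/2015 -1733/4030; -1733/4030 9103/8060]

x' = [-633/4030, -6607/8060]
P' = [963/2015 -1733/4030; -1733/4030 9103/8060]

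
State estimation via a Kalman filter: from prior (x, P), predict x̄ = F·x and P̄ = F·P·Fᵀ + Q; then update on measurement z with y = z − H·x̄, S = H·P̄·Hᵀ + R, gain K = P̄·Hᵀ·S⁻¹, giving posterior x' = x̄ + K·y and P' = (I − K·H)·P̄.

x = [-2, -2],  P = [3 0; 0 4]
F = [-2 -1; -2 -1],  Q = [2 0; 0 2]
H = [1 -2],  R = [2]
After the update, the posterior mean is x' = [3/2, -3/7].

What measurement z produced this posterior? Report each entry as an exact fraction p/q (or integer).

x̄ = F·x = [6, 6]
P̄ = F·P·Fᵀ + Q = [18 16; 16 18]
S = H·P̄·Hᵀ + R = [28]
K = P̄·Hᵀ·S⁻¹ = [-1/2; -5/7]
x' − x̄ = [-9/2, -45/7] = K·y
y = (KᵀK)⁻¹·Kᵀ·(x' − x̄) = [9]
z = y + H·x̄ = [9] + [-6] = [3]

z = [3]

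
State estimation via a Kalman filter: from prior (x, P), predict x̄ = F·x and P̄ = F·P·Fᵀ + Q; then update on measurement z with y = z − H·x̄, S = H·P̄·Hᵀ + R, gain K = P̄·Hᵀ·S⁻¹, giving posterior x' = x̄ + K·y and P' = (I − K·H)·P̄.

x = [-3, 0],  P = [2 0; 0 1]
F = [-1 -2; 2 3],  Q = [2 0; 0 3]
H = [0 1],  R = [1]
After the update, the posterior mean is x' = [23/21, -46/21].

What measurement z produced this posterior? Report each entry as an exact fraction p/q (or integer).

z = [-2]

x̄ = F·x = [3, -6]
P̄ = F·P·Fᵀ + Q = [8 -10; -10 20]
S = H·P̄·Hᵀ + R = [21]
K = P̄·Hᵀ·S⁻¹ = [-10/21; 20/21]
x' − x̄ = [-40/21, 80/21] = K·y
y = (KᵀK)⁻¹·Kᵀ·(x' − x̄) = [4]
z = y + H·x̄ = [4] + [-6] = [-2]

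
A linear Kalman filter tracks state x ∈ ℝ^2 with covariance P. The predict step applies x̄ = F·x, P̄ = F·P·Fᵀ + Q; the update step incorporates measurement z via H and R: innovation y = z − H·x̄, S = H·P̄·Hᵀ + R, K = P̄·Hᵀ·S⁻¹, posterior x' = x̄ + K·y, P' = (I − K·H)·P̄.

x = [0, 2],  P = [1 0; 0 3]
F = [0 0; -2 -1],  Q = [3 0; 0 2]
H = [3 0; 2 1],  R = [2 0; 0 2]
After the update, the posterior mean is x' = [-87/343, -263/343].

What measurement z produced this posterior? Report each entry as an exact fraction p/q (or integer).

z = [-1, -1]

x̄ = F·x = [0, -2]
P̄ = F·P·Fᵀ + Q = [3 0; 0 9]
S = H·P̄·Hᵀ + R = [29 18; 18 23]
K = P̄·Hᵀ·S⁻¹ = [99/343 12/343; -162/343 261/343]
x' − x̄ = [-87/343, 423/343] = K·y
y = (KᵀK)⁻¹·Kᵀ·(x' − x̄) = [-1, 1]
z = y + H·x̄ = [-1, 1] + [0, -2] = [-1, -1]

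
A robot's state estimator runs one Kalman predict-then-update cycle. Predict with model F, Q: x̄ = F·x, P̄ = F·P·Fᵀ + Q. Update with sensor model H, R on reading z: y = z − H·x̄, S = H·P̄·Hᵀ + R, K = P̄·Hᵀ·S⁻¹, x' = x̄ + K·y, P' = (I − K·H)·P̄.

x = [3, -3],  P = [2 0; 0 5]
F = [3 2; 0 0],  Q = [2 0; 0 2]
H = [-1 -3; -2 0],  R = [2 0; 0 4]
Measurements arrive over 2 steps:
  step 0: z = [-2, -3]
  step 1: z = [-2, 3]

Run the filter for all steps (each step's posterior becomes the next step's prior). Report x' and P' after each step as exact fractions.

step 0: x' = [67/43, 57/430], P' = [40/43 -12/43; -12/43 61/215]
step 1: x' = [-13936/20567, 16521/20567], P' = [17540/20567 -5262/20567; -5262/20567 5692/20567]

step 0: x̄ = F·x = [3, 0]
step 0: P̄ = F·P·Fᵀ + Q = [40 0; 0 2]
step 0: y = z − H·x̄ = [1, 3]
step 0: S = H·P̄·Hᵀ + R = [60 80; 80 164]
step 0: K = P̄·Hᵀ·S⁻¹ = [-2/43 -20/43; -123/430 6/43]
step 0: x' = x̄ + K·y = [67/43, 57/430]
step 0: P' = (I − K·H)·P̄ = [40/43 -12/43; -12/43 61/215]
step 1: x̄ = F·x = [1062/215, 0]
step 1: P̄ = F·P·Fᵀ + Q = [1754/215 0; 0 2]
step 1: y = z − H·x̄ = [632/215, 2769/215]
step 1: S = H·P̄·Hᵀ + R = [6054/215 3508/215; 3508/215 7876/215]
step 1: K = P̄·Hᵀ·S⁻¹ = [-877/20567 -8770/20567; -5907/20567 2631/20567]
step 1: x' = x̄ + K·y = [-13936/20567, 16521/20567]
step 1: P' = (I − K·H)·P̄ = [17540/20567 -5262/20567; -5262/20567 5692/20567]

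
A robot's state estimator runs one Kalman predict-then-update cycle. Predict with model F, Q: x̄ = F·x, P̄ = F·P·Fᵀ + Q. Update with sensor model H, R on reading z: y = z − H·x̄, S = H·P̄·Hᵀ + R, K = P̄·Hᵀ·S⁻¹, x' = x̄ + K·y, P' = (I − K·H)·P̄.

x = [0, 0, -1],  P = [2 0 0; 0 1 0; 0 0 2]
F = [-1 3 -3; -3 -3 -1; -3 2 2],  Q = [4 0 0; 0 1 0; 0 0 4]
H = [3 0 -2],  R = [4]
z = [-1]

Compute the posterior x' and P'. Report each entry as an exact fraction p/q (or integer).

x̄ = F·x = [3, 1, -2]
P̄ = F·P·Fᵀ + Q = [33 3 0; 3 30 8; 0 8 34]
y = z − H·x̄ = [-14]
S = H·P̄·Hᵀ + R = [437]
K = P̄·Hᵀ·S⁻¹ = [99/437; -7/437; -68/437]
x' = x̄ + K·y = [-75/437, 535/437, 78/437]
P' = (I − K·H)·P̄ = [4620/437 2004/437 6732/437; 2004/437 13061/437 3020/437; 6732/437 3020/437 10234/437]

x' = [-75/437, 535/437, 78/437]
P' = [4620/437 2004/437 6732/437; 2004/437 13061/437 3020/437; 6732/437 3020/437 10234/437]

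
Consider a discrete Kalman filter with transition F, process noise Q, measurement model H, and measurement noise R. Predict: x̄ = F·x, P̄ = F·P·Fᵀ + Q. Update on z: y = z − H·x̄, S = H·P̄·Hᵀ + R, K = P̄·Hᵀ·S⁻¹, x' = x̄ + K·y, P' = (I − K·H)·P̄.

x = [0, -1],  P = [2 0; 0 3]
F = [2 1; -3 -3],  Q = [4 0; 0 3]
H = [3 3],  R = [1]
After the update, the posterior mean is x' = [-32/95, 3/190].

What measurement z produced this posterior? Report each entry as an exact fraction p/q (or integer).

x̄ = F·x = [-1, 3]
P̄ = F·P·Fᵀ + Q = [15 -21; -21 48]
S = H·P̄·Hᵀ + R = [190]
K = P̄·Hᵀ·S⁻¹ = [-9/95; 81/190]
x' − x̄ = [63/95, -567/190] = K·y
y = (KᵀK)⁻¹·Kᵀ·(x' − x̄) = [-7]
z = y + H·x̄ = [-7] + [6] = [-1]

z = [-1]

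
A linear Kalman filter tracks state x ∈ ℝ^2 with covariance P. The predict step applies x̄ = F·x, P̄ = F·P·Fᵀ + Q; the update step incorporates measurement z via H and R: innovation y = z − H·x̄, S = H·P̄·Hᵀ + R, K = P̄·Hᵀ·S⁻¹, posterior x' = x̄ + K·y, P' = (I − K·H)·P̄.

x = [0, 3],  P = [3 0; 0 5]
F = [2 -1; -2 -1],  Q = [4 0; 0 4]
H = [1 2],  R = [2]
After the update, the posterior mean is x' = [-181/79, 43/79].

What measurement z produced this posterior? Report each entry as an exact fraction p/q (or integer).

x̄ = F·x = [-3, -3]
P̄ = F·P·Fᵀ + Q = [21 -7; -7 21]
S = H·P̄·Hᵀ + R = [79]
K = P̄·Hᵀ·S⁻¹ = [7/79; 35/79]
x' − x̄ = [56/79, 280/79] = K·y
y = (KᵀK)⁻¹·Kᵀ·(x' − x̄) = [8]
z = y + H·x̄ = [8] + [-9] = [-1]

z = [-1]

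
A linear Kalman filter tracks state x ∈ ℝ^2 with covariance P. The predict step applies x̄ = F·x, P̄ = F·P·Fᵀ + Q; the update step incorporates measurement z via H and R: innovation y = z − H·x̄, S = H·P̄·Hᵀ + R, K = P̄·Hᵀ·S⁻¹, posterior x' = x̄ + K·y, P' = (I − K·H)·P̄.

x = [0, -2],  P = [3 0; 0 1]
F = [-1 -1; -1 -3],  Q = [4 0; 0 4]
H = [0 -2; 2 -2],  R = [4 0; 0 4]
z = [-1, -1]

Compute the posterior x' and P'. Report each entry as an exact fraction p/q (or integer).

x̄ = F·x = [2, 6]
P̄ = F·P·Fᵀ + Q = [8 6; 6 16]
y = z − H·x̄ = [11, 7]
S = H·P̄·Hᵀ + R = [68 40; 40 52]
K = P̄·Hᵀ·S⁻¹ = [-49/121 47/121; -54/121 -5/121]
x' = x̄ + K·y = [32/121, 97/121]
P' = (I − K·H)·P̄ = [192/121 98/121; 98/121 108/121]

x' = [32/121, 97/121]
P' = [192/121 98/121; 98/121 108/121]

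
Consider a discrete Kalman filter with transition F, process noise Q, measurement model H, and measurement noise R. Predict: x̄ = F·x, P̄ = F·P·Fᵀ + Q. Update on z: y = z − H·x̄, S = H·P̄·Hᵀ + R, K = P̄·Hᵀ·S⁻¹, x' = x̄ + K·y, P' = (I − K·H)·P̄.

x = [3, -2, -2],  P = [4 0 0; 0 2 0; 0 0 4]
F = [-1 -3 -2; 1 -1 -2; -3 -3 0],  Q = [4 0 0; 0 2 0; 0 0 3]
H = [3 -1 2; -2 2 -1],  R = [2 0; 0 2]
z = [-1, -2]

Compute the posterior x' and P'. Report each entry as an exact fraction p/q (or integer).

x̄ = F·x = [7, 9, -3]
P̄ = F·P·Fᵀ + Q = [42 18 30; 18 24 -6; 30 -6 57]
y = z − H·x̄ = [-7, -9]
S = H·P̄·Hᵀ + R = [908 -510; -510 323]
K = P̄·Hᵀ·S⁻¹ = [213/488 1857/4148; 441/976 6381/8296; 15/244 -627/2074]
x' = x̄ + K·y = [-701/8296, -18009/16592, -2943/4148]
P' = (I − K·H)·P̄ = [7449/2074 8649/4148 -4053/1037; 8649/4148 16773/8296 -3453/2074; -4053/1037 -3453/2074 5280/1037]

x' = [-701/8296, -18009/16592, -2943/4148]
P' = [7449/2074 8649/4148 -4053/1037; 8649/4148 16773/8296 -3453/2074; -4053/1037 -3453/2074 5280/1037]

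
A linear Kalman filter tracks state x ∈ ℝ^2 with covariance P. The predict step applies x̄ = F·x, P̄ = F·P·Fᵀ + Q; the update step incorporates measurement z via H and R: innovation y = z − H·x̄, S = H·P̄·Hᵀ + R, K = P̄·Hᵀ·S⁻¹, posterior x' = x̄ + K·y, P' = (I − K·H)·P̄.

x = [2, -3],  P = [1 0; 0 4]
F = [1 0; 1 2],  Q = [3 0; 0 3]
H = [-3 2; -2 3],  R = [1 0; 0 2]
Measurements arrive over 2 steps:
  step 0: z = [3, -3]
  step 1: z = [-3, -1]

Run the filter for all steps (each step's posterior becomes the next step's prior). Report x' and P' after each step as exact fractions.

step 0: x' = [-5542/2369, -5489/2369], P' = [1351/2369 1424/2369; 1424/2369 1778/2369]
step 1: x' = [1259196/2113247, -690705/2113247], P' = [1181127/2113247 1241092/2113247; 1241092/2113247 1549158/2113247]

step 0: x̄ = F·x = [2, -4]
step 0: P̄ = F·P·Fᵀ + Q = [4 1; 1 20]
step 0: y = z − H·x̄ = [17, 13]
step 0: S = H·P̄·Hᵀ + R = [105 131; 131 186]
step 0: K = P̄·Hᵀ·S⁻¹ = [-1205/2369 785/2369; -716/2369 1243/2369]
step 0: x' = x̄ + K·y = [-5542/2369, -5489/2369]
step 0: P' = (I − K·H)·P̄ = [1351/2369 1424/2369; 1424/2369 1778/2369]
step 1: x̄ = F·x = [-5542/2369, -16520/2369]
step 1: P̄ = F·P·Fᵀ + Q = [8458/2369 4199/2369; 4199/2369 21266/2369]
step 1: y = z − H·x̄ = [9307/2369, 36107/2369]
step 1: S = H·P̄·Hᵀ + R = [113167/2369 123757/2369; 123757/2369 179576/2369]
step 1: K = P̄·Hᵀ·S⁻¹ = [-1061197/2113247 680511/2113247; -624960/2113247 1082645/2113247]
step 1: x' = x̄ + K·y = [1259196/2113247, -690705/2113247]
step 1: P' = (I − K·H)·P̄ = [1181127/2113247 1241092/2113247; 1241092/2113247 1549158/2113247]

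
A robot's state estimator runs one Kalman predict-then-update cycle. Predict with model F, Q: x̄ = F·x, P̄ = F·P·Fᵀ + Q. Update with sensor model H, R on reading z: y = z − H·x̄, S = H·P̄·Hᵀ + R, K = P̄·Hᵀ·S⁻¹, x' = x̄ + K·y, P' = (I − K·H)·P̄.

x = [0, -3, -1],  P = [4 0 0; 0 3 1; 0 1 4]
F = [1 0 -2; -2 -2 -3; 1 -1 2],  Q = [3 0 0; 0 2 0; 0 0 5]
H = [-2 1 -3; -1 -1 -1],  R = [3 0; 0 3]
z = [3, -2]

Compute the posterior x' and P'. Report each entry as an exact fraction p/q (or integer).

x̄ = F·x = [2, 9, 1]
P̄ = F·P·Fᵀ + Q = [23 20 -10; 20 78 -27; -10 -27 24]
y = z − H·x̄ = [1, 10]
S = H·P̄·Hᵀ + R = [351 -44; -44 94]
K = P̄·Hᵀ·S⁻¹ = [-538/15529 -11407/31058; 4031/15529 -19685/31058; -3427/15529 1087/31058]
x' = x̄ + K·y = [-26515/15529, 45367/15529, 17537/15529]
P' = (I − K·H)·P̄ = [342207/31058 -60693/31058 -247293/31058; -60693/31058 65511/31058 54237/31058; -247293/31058 54237/31058 189795/31058]

x' = [-26515/15529, 45367/15529, 17537/15529]
P' = [342207/31058 -60693/31058 -247293/31058; -60693/31058 65511/31058 54237/31058; -247293/31058 54237/31058 189795/31058]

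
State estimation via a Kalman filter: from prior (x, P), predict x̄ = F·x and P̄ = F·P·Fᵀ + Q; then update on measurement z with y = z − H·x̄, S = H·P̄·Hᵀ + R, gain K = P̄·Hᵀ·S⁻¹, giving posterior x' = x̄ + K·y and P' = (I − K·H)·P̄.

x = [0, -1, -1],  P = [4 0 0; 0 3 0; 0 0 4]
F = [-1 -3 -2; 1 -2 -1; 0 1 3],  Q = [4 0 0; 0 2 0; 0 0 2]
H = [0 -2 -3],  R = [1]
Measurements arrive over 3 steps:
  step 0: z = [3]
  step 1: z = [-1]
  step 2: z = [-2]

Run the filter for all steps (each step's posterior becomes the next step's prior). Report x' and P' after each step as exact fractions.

step 0: x' = [95/22, 348/121, -707/242], P' = [77/2 217/11 -291/22; 217/11 2612/121 -1743/121; -291/22 -1743/121 2353/242]
step 1: x' = [-87785/104403, 453767/104403, -268976/104403], P' = [10392241/104403 -2948464/104403 1979533/104403; -2948464/104403 1271056/104403 -841030/104403; 1979533/104403 -841030/104403 568033/104403]
step 2: x' = [-1490731209/152487718, 190722696/76243859, -153545441/152487718], P' = [4356187495/152487718 -547554729/76243859 724747389/152487718; -547554729/76243859 466875872/76243859 -302027023/76243859; 724747389/152487718 -302027023/76243859 407336099/152487718]

step 0: x̄ = F·x = [5, 3, -4]
step 0: P̄ = F·P·Fᵀ + Q = [51 22 -33; 22 22 -18; -33 -18 41]
step 0: y = z − H·x̄ = [-3]
step 0: S = H·P̄·Hᵀ + R = [242]
step 0: K = P̄·Hᵀ·S⁻¹ = [5/22; 5/121; -87/242]
step 0: x' = x̄ + K·y = [95/22, 348/121, -707/242]
step 0: P' = (I − K·H)·P̄ = [77/2 217/11 -291/22; 217/11 2612/121 -1743/121; -291/22 -1743/121 2353/242]
step 1: x̄ = F·x = [-1719/242, 180/121, -1425/242]
step 1: P̄ = F·P·Fᵀ + Q = [40721/242 379/121 13385/242; 379/121 3206/121 1033/121; 13385/242 1033/121 5969/242]
step 1: y = z − H·x̄ = [-3797/242]
step 1: S = H·P̄·Hᵀ + R = [104403/242]
step 1: K = P̄·Hᵀ·S⁻¹ = [-41671/104403; -19022/104403; -22039/104403]
step 1: x' = x̄ + K·y = [-87785/104403, 453767/104403, -268976/104403]
step 1: P' = (I − K·H)·P̄ = [10392241/104403 -2948464/104403 1979533/104403; -2948464/104403 1271056/104403 -841030/104403; 1979533/104403 -841030/104403 568033/104403]
step 2: x̄ = F·x = [-245188/34801, -726343/104403, -353161/104403]
step 2: P̄ = F·P·Fᵀ + Q = [1552159/34801 -2182706/34801 -320057/34801; -2182706/34801 20723974/104403 4631134/104403; -320057/34801 4631134/104403 1545979/104403]
step 2: y = z − H·x̄ = [-2720975/104403]
step 2: S = H·P̄·Hᵀ + R = [152487718/104403]
step 2: K = P̄·Hᵀ·S⁻¹ = [15976749/152487718; -27670675/76243859; -13900205/152487718]
step 2: x' = x̄ + K·y = [-1490731209/152487718, 190722696/76243859, -153545441/152487718]
step 2: P' = (I − K·H)·P̄ = [4356187495/152487718 -547554729/76243859 724747389/152487718; -547554729/76243859 466875872/76243859 -302027023/76243859; 724747389/152487718 -302027023/76243859 407336099/152487718]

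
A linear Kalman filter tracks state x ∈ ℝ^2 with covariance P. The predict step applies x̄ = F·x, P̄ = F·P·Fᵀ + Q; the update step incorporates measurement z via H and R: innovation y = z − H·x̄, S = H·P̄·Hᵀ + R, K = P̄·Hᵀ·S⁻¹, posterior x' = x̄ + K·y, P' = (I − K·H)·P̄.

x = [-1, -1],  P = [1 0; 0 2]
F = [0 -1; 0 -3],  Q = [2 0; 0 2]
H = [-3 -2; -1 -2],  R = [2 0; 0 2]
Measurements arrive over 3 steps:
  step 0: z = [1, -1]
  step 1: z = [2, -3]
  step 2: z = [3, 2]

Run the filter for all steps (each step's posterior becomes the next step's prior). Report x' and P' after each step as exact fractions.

step 0: x' = [-3/5, 3/5], P' = [36/65 -34/65; -34/65 48/65]
step 1: x' = [-11738/9235, 12791/9235], P' = [5058/9235 -4736/9235; -4736/9235 6662/9235]
step 2: x' = [-386651/1289215, -1332378/1289215], P' = [705852/1289215 -660734/1289215; -660734/1289215 929328/1289215]

step 0: x̄ = F·x = [1, 3]
step 0: P̄ = F·P·Fᵀ + Q = [4 6; 6 20]
step 0: y = z − H·x̄ = [10, 6]
step 0: S = H·P̄·Hᵀ + R = [190 140; 140 110]
step 0: K = P̄·Hᵀ·S⁻¹ = [-4/13 16/65; 3/65 -31/65]
step 0: x' = x̄ + K·y = [-3/5, 3/5]
step 0: P' = (I − K·H)·P̄ = [36/65 -34/65; -34/65 48/65]
step 1: x̄ = F·x = [-3/5, -9/5]
step 1: P̄ = F·P·Fᵀ + Q = [178/65 144/65; 144/65 562/65]
step 1: y = z − H·x̄ = [-17/5, -36/5]
step 1: S = H·P̄·Hᵀ + R = [5708/65 3934/65; 3934/65 3132/65]
step 1: K = P̄·Hᵀ·S⁻¹ = [-2851/9235 2207/9235; 442/9235 -4294/9235]
step 1: x' = x̄ + K·y = [-11738/9235, 12791/9235]
step 1: P' = (I − K·H)·P̄ = [5058/9235 -4736/9235; -4736/9235 6662/9235]
step 2: x̄ = F·x = [-12791/9235, -38373/9235]
step 2: P̄ = F·P·Fᵀ + Q = [25132/9235 19986/9235; 19986/9235 78428/9235]
step 2: y = z − H·x̄ = [-87414/9235, -71067/9235]
step 2: S = H·P̄·Hᵀ + R = [798202/9235 548996/9235; 548996/9235 437258/9235]
step 2: K = P̄·Hᵀ·S⁻¹ = [-398044/1289215 307808/1289215; 61773/1289215 -598961/1289215]
step 2: x' = x̄ + K·y = [-386651/1289215, -1332378/1289215]
step 2: P' = (I − K·H)·P̄ = [705852/1289215 -660734/1289215; -660734/1289215 929328/1289215]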